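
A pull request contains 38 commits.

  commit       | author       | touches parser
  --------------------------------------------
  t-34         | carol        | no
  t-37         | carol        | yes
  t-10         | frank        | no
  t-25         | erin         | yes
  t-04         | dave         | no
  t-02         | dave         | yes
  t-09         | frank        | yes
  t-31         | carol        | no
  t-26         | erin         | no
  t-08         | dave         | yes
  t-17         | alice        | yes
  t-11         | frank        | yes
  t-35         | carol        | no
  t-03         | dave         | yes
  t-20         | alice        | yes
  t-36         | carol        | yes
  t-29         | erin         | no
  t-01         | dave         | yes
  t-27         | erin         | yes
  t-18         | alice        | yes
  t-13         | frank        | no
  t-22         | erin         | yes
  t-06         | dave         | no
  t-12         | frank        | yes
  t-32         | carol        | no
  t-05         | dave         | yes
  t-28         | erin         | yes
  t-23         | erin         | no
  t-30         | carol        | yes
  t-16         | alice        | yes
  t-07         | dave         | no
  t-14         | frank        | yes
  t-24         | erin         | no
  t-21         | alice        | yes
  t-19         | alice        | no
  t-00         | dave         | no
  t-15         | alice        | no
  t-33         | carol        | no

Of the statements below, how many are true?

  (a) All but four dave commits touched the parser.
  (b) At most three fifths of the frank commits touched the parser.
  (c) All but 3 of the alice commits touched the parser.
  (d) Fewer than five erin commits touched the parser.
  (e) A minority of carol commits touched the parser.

(a) dave: |A| = 9, |A ∩ B| = 5; needs |A ∖ B| = 4 — true.
(b) frank: |A| = 6, |A ∩ B| = 4; needs |A ∩ B| / |A| ≤ 3/5 — false.
(c) alice: |A| = 7, |A ∩ B| = 5; needs |A ∖ B| = 3 — false.
(d) erin: |A| = 8, |A ∩ B| = 4; needs |A ∩ B| < 5 — true.
(e) carol: |A| = 8, |A ∩ B| = 3; needs |A ∩ B| < |A ∖ B| — true.

3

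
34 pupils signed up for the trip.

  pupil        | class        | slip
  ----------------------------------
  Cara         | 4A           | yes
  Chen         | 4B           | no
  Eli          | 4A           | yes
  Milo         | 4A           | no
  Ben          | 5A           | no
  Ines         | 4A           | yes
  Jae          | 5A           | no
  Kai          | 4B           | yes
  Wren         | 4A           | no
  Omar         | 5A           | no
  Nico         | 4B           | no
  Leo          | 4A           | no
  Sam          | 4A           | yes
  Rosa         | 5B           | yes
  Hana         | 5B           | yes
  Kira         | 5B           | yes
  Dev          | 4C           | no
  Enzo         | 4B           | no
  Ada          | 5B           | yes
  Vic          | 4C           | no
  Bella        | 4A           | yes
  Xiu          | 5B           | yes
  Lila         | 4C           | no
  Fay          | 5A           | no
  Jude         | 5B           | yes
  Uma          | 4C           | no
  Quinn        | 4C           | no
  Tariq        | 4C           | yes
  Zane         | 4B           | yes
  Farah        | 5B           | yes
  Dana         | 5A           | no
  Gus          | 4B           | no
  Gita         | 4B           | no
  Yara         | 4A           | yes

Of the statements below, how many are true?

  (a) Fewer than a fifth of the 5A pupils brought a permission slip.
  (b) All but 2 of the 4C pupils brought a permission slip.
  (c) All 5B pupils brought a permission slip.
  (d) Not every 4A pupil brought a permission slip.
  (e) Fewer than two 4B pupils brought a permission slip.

3

(a) 5A: |A| = 5, |A ∩ B| = 0; needs |A ∩ B| / |A| < 1/5 — true.
(b) 4C: |A| = 6, |A ∩ B| = 1; needs |A ∖ B| = 2 — false.
(c) 5B: |A| = 7, |A ∩ B| = 7; needs A ⊆ B, i.e. every element of A is in B (|A ∖ B| = 0) — true.
(d) 4A: |A| = 9, |A ∩ B| = 6; needs A ⊄ B (|A ∖ B| ≥ 1) — true.
(e) 4B: |A| = 7, |A ∩ B| = 2; needs |A ∩ B| < 2 — false.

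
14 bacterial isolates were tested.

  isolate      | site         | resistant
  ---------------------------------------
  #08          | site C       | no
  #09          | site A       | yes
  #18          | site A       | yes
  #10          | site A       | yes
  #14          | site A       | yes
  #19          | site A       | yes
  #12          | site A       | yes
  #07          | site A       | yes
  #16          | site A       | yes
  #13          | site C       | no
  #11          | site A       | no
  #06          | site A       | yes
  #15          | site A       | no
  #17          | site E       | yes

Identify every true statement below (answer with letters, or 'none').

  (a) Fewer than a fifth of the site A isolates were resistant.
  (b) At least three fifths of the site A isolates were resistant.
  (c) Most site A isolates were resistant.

|A| = 11, |A ∩ B| = 9, |A ∖ B| = 2.
(a) |A ∩ B| / |A| < 1/5: fails.
(b) |A ∩ B| / |A| ≥ 3/5: holds.
(c) |A ∩ B| > |A ∖ B|: holds.

(b), (c)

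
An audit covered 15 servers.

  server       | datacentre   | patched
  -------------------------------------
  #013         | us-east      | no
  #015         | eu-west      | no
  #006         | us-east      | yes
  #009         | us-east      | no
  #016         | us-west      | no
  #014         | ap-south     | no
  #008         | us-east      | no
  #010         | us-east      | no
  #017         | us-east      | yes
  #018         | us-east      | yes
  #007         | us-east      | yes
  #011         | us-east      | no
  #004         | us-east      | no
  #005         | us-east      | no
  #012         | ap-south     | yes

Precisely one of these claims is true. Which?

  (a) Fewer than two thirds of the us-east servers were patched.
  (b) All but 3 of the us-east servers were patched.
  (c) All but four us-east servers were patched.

(a)

|A| = 11, |A ∩ B| = 4, |A ∖ B| = 7.
(a) requires |A ∩ B| / |A| < 2/3: true.
(b) requires |A ∖ B| = 3: false.
(c) requires |A ∖ B| = 4: false.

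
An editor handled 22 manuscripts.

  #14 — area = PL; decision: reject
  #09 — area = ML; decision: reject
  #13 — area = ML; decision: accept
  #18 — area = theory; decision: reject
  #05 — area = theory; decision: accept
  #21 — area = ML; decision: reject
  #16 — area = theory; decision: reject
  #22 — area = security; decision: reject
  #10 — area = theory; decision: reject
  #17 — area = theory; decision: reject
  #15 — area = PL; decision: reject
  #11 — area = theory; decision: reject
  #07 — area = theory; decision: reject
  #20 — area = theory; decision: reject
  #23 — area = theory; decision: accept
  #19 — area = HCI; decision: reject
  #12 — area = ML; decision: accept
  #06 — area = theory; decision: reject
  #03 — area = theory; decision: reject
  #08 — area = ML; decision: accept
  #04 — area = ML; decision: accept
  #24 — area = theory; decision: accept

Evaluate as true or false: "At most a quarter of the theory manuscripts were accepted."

True

'At most a quarter of the theory manuscripts were accepted' holds iff |A ∩ B| / |A| ≤ 1/4.
A (the restrictor) = {#18, #05, #16, #10, #17, #11, #07, #20, #23, #06, #03, #24}, |A| = 12.
A ∩ B = {#05, #23, #24}, so |A ∩ B| = 3.
A ∖ B = {#18, #16, #10, #17, #11, #07, #20, #06, #03}, so |A ∖ B| = 9.
|A ∩ B|/|A| = 3/12, so the statement is true.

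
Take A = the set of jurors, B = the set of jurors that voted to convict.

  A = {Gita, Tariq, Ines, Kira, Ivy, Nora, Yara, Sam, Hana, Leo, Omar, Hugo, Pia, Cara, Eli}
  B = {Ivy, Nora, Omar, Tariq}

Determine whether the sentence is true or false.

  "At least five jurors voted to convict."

False

Truth condition: |A ∩ B| ≥ 5.
|A| = 15, |A ∩ B| = 4, |A ∖ B| = 11.
|A ∩ B| = 4, so the statement is false.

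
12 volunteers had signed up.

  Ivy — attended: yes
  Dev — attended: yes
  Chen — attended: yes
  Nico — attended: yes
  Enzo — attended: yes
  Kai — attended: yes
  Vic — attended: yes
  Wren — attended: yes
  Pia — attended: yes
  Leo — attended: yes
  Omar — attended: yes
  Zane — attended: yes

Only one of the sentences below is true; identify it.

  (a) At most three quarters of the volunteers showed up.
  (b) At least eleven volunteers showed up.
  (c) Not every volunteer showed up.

(b)

|A| = 12, |A ∩ B| = 12, |A ∖ B| = 0.
(a) requires |A ∩ B| / |A| ≤ 3/4: false.
(b) requires |A ∩ B| ≥ 11: true.
(c) requires A ⊄ B (|A ∖ B| ≥ 1): false.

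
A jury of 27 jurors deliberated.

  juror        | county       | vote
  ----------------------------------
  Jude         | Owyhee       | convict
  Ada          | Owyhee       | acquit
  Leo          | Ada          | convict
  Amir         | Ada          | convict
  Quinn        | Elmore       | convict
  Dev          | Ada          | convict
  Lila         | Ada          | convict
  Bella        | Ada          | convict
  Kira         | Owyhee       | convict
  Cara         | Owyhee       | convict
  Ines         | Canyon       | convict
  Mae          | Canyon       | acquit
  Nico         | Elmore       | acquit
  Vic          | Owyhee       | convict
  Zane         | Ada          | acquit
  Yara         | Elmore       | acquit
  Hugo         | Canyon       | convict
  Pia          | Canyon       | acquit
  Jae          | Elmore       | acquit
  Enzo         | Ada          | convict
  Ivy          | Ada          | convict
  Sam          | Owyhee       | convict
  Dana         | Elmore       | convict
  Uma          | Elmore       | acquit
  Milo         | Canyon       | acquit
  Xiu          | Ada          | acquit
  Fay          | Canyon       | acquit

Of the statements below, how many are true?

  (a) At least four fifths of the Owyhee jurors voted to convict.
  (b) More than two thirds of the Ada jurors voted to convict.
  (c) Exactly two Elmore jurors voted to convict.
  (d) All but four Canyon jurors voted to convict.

(a) Owyhee: |A| = 6, |A ∩ B| = 5; needs |A ∩ B| / |A| ≥ 4/5 — true.
(b) Ada: |A| = 9, |A ∩ B| = 7; needs |A ∩ B| / |A| > 2/3 — true.
(c) Elmore: |A| = 6, |A ∩ B| = 2; needs |A ∩ B| = 2 — true.
(d) Canyon: |A| = 6, |A ∩ B| = 2; needs |A ∖ B| = 4 — true.

4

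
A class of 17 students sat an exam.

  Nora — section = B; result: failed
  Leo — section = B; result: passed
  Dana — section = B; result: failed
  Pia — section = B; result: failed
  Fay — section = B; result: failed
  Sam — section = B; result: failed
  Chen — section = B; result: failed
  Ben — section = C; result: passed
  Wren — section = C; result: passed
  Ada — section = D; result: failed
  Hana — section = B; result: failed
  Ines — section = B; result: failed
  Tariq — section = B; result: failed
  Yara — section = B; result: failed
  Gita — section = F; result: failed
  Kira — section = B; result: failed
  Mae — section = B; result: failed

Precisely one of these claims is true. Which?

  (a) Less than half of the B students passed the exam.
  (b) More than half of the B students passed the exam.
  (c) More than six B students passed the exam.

(a)

|A| = 13, |A ∩ B| = 1, |A ∖ B| = 12.
(a) requires |A ∩ B| < |A ∖ B|: true.
(b) requires |A ∩ B| > |A ∖ B|: false.
(c) requires |A ∩ B| > 6: false.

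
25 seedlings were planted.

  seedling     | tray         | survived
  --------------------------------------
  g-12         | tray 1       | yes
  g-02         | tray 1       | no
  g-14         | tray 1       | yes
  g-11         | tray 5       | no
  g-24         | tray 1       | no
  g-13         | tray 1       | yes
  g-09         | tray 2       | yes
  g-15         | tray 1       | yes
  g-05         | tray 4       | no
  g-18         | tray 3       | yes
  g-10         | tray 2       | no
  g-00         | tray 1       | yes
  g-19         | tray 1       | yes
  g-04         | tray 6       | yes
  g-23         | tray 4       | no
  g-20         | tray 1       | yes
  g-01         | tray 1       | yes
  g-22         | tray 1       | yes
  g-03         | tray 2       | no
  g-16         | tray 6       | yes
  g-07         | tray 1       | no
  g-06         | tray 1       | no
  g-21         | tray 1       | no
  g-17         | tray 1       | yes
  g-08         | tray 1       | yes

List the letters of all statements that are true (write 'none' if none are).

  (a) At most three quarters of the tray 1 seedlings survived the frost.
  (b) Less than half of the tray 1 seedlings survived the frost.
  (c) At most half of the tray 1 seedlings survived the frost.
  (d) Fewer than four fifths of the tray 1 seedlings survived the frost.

|A| = 16, |A ∩ B| = 11, |A ∖ B| = 5.
(a) |A ∩ B| / |A| ≤ 3/4: holds.
(b) |A ∩ B| < |A ∖ B|: fails.
(c) |A ∩ B| ≤ |A ∖ B|: fails.
(d) |A ∩ B| / |A| < 4/5: holds.

(a), (d)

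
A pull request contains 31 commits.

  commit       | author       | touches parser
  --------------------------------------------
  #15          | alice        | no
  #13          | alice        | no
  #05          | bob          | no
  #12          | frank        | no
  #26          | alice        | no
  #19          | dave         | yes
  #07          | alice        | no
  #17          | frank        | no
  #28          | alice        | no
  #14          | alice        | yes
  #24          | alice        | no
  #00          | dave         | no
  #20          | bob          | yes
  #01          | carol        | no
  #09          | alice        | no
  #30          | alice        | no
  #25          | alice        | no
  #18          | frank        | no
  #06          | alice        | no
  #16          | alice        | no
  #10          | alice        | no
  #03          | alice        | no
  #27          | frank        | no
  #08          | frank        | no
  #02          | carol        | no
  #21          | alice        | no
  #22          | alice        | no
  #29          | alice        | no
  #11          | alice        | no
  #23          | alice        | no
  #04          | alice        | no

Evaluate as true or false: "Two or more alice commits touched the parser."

The determiner here denotes the relation: |A ∩ B| ≥ 2.
|A| = 20, |A ∩ B| = 1, |A ∖ B| = 19.
|A ∩ B| = 1, so the statement is false.

False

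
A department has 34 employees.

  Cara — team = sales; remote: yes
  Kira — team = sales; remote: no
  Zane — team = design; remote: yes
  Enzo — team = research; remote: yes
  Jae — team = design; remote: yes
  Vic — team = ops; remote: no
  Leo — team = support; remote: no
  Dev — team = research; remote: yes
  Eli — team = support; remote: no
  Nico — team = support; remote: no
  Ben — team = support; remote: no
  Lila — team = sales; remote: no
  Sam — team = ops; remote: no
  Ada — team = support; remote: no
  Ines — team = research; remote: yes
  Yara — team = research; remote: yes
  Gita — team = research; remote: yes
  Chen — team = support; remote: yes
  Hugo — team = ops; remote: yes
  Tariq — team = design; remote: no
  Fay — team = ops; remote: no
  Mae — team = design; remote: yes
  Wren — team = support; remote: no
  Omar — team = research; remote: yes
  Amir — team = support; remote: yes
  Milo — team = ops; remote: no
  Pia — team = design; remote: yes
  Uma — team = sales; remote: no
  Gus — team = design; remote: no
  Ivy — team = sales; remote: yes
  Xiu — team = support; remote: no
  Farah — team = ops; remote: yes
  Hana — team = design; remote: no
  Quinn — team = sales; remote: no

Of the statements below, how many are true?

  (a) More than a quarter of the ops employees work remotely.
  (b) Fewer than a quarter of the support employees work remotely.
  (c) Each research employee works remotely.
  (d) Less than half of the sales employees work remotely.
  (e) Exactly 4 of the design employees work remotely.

(a) ops: |A| = 6, |A ∩ B| = 2; needs |A ∩ B| / |A| > 1/4 — true.
(b) support: |A| = 9, |A ∩ B| = 2; needs |A ∩ B| / |A| < 1/4 — true.
(c) research: |A| = 6, |A ∩ B| = 6; needs A ⊆ B, i.e. every element of A is in B (|A ∖ B| = 0) — true.
(d) sales: |A| = 6, |A ∩ B| = 2; needs |A ∩ B| < |A ∖ B| — true.
(e) design: |A| = 7, |A ∩ B| = 4; needs |A ∩ B| = 4 — true.

5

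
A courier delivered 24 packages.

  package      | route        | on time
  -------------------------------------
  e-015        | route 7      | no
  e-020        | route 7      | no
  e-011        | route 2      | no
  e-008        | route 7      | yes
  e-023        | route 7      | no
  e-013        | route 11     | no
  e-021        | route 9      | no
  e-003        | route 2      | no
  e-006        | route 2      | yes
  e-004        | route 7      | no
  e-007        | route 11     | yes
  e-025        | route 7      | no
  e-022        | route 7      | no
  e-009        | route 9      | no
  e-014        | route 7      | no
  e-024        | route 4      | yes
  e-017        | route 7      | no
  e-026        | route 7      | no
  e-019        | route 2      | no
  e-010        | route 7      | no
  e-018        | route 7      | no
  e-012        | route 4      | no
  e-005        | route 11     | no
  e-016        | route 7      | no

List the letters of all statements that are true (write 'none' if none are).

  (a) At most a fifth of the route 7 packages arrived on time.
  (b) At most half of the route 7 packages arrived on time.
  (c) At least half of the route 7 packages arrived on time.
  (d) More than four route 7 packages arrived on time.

(a), (b)

|A| = 13, |A ∩ B| = 1, |A ∖ B| = 12.
(a) |A ∩ B| / |A| ≤ 1/5: holds.
(b) |A ∩ B| ≤ |A ∖ B|: holds.
(c) |A ∩ B| ≥ |A ∖ B|: fails.
(d) |A ∩ B| > 4: fails.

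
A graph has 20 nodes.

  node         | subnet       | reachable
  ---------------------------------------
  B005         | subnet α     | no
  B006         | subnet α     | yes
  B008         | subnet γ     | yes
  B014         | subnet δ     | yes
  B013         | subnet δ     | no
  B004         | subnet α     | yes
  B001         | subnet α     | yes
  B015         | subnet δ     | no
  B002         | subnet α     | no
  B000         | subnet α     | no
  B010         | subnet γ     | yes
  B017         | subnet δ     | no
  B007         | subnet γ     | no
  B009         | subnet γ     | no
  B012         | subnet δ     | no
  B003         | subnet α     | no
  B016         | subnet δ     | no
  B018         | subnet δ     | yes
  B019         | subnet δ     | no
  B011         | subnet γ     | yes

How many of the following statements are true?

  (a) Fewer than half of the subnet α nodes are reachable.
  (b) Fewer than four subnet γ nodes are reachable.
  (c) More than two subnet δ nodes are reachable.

2

(a) subnet α: |A| = 7, |A ∩ B| = 3; needs |A ∩ B| < |A ∖ B| — true.
(b) subnet γ: |A| = 5, |A ∩ B| = 3; needs |A ∩ B| < 4 — true.
(c) subnet δ: |A| = 8, |A ∩ B| = 2; needs |A ∩ B| > 2 — false.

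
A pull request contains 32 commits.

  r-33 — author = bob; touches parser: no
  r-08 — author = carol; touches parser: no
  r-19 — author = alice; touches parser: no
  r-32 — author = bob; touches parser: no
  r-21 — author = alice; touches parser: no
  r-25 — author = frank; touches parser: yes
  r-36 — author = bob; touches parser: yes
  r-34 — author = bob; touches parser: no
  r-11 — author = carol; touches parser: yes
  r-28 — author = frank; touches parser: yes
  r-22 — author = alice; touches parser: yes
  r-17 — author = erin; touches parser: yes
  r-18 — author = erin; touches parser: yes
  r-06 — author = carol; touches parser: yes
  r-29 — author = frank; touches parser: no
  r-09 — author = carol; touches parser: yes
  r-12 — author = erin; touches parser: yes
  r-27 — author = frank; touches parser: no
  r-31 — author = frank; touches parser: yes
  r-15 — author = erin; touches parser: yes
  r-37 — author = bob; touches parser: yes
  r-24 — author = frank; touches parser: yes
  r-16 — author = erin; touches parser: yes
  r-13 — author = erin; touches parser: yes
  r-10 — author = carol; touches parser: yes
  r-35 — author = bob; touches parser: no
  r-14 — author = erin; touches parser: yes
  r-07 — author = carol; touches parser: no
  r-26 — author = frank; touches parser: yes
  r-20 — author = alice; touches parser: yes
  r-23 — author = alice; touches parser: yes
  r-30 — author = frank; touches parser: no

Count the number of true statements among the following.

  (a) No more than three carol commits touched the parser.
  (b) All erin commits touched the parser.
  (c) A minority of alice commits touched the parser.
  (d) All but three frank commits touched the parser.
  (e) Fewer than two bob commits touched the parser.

2

(a) carol: |A| = 6, |A ∩ B| = 4; needs |A ∩ B| ≤ 3 — false.
(b) erin: |A| = 7, |A ∩ B| = 7; needs A ⊆ B, i.e. every element of A is in B (|A ∖ B| = 0) — true.
(c) alice: |A| = 5, |A ∩ B| = 3; needs |A ∩ B| < |A ∖ B| — false.
(d) frank: |A| = 8, |A ∩ B| = 5; needs |A ∖ B| = 3 — true.
(e) bob: |A| = 6, |A ∩ B| = 2; needs |A ∩ B| < 2 — false.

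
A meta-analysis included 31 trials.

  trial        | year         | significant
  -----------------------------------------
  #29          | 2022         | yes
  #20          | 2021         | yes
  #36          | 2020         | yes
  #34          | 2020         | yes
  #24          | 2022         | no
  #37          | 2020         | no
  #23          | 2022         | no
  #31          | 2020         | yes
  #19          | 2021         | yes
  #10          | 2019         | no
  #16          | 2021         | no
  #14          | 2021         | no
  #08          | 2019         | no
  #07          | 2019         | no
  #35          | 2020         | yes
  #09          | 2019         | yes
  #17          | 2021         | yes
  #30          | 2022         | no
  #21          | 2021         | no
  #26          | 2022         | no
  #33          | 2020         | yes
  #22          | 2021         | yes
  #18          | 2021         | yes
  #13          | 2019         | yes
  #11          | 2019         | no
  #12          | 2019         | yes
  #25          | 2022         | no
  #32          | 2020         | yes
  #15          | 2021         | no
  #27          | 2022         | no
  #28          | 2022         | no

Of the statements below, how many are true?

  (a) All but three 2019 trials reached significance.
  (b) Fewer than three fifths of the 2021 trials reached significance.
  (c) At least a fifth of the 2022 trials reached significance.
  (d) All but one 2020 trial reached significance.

(a) 2019: |A| = 7, |A ∩ B| = 3; needs |A ∖ B| = 3 — false.
(b) 2021: |A| = 9, |A ∩ B| = 5; needs |A ∩ B| / |A| < 3/5 — true.
(c) 2022: |A| = 8, |A ∩ B| = 1; needs |A ∩ B| / |A| ≥ 1/5 — false.
(d) 2020: |A| = 7, |A ∩ B| = 6; needs |A ∖ B| = 1 — true.

2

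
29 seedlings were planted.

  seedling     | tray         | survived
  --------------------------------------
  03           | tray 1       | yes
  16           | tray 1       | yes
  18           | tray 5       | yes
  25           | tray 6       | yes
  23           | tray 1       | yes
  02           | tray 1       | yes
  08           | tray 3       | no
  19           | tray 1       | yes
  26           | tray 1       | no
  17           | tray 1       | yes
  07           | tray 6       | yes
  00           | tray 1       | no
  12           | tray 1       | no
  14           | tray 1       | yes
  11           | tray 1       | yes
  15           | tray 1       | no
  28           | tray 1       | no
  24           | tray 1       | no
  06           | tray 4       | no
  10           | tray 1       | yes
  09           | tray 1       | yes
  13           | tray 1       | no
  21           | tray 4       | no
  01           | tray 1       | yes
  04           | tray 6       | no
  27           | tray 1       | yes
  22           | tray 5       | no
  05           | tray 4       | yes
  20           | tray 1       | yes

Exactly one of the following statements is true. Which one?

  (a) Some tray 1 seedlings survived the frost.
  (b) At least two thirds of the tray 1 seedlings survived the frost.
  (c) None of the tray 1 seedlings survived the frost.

|A| = 20, |A ∩ B| = 13, |A ∖ B| = 7.
(a) requires A ∩ B ≠ ∅ (|A ∩ B| ≥ 1): true.
(b) requires |A ∩ B| / |A| ≥ 2/3: false.
(c) requires A ∩ B = ∅ (|A ∩ B| = 0): false.

(a)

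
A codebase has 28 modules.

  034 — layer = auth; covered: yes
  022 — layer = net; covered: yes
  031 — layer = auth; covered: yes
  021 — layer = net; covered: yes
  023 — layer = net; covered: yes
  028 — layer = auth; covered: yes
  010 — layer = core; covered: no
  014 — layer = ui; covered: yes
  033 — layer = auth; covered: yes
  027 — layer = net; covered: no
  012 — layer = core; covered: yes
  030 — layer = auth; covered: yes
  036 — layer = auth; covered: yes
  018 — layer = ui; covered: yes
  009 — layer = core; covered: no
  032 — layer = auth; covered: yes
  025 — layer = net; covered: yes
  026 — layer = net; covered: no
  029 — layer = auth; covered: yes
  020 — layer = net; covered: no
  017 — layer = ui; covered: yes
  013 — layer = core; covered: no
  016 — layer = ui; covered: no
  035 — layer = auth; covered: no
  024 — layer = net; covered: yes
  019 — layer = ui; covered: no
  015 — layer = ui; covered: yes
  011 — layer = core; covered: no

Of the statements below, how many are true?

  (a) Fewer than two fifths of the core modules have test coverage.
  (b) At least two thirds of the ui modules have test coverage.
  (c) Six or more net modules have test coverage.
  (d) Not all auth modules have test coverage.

3

(a) core: |A| = 5, |A ∩ B| = 1; needs |A ∩ B| / |A| < 2/5 — true.
(b) ui: |A| = 6, |A ∩ B| = 4; needs |A ∩ B| / |A| ≥ 2/3 — true.
(c) net: |A| = 8, |A ∩ B| = 5; needs |A ∩ B| ≥ 6 — false.
(d) auth: |A| = 9, |A ∩ B| = 8; needs A ⊄ B (|A ∖ B| ≥ 1) — true.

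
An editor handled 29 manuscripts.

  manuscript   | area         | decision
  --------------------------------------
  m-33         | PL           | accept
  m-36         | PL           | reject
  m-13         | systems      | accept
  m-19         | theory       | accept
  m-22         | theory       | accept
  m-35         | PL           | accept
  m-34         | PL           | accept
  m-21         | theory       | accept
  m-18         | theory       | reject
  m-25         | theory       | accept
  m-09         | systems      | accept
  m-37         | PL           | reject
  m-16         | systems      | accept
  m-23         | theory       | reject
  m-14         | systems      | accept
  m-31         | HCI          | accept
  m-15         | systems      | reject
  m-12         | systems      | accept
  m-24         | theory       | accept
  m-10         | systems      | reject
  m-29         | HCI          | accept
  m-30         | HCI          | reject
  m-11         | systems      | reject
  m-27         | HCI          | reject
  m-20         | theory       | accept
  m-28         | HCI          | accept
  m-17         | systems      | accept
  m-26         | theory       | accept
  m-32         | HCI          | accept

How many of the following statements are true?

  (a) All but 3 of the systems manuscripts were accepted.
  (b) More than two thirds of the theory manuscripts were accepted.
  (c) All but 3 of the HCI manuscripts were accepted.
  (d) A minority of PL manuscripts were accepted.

(a) systems: |A| = 9, |A ∩ B| = 6; needs |A ∖ B| = 3 — true.
(b) theory: |A| = 9, |A ∩ B| = 7; needs |A ∩ B| / |A| > 2/3 — true.
(c) HCI: |A| = 6, |A ∩ B| = 4; needs |A ∖ B| = 3 — false.
(d) PL: |A| = 5, |A ∩ B| = 3; needs |A ∩ B| < |A ∖ B| — false.

2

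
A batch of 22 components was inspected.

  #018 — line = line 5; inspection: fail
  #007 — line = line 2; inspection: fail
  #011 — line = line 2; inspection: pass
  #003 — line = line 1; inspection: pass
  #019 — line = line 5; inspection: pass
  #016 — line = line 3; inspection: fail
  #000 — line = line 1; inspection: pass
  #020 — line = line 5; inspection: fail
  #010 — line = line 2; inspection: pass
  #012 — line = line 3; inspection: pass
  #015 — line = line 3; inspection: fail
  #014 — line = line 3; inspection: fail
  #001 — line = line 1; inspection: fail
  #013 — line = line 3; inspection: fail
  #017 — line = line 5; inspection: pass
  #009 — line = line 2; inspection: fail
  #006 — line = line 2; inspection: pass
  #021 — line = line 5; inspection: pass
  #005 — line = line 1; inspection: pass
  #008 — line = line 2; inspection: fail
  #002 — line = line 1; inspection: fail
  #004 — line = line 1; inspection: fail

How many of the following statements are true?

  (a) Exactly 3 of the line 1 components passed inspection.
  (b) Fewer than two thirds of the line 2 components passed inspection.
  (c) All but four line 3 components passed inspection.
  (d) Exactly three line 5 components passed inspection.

4

(a) line 1: |A| = 6, |A ∩ B| = 3; needs |A ∩ B| = 3 — true.
(b) line 2: |A| = 6, |A ∩ B| = 3; needs |A ∩ B| / |A| < 2/3 — true.
(c) line 3: |A| = 5, |A ∩ B| = 1; needs |A ∖ B| = 4 — true.
(d) line 5: |A| = 5, |A ∩ B| = 3; needs |A ∩ B| = 3 — true.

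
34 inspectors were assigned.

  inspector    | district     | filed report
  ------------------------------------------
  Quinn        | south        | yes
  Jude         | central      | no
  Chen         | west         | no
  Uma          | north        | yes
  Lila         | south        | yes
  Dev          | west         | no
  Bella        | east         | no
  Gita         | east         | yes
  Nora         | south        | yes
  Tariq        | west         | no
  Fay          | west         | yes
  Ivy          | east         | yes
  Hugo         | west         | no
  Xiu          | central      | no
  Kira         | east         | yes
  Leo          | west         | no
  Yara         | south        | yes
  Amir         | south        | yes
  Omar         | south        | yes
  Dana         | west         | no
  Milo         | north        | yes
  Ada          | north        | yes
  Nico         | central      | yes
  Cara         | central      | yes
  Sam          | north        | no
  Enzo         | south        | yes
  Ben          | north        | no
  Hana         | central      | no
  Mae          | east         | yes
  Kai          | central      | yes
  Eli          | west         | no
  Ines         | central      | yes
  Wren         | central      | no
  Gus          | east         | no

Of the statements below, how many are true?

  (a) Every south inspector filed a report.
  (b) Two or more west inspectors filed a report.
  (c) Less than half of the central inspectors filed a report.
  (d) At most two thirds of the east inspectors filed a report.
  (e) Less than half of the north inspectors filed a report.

2

(a) south: |A| = 7, |A ∩ B| = 7; needs A ⊆ B, i.e. every element of A is in B (|A ∖ B| = 0) — true.
(b) west: |A| = 8, |A ∩ B| = 1; needs |A ∩ B| ≥ 2 — false.
(c) central: |A| = 8, |A ∩ B| = 4; needs |A ∩ B| < |A ∖ B| — false.
(d) east: |A| = 6, |A ∩ B| = 4; needs |A ∩ B| / |A| ≤ 2/3 — true.
(e) north: |A| = 5, |A ∩ B| = 3; needs |A ∩ B| < |A ∖ B| — false.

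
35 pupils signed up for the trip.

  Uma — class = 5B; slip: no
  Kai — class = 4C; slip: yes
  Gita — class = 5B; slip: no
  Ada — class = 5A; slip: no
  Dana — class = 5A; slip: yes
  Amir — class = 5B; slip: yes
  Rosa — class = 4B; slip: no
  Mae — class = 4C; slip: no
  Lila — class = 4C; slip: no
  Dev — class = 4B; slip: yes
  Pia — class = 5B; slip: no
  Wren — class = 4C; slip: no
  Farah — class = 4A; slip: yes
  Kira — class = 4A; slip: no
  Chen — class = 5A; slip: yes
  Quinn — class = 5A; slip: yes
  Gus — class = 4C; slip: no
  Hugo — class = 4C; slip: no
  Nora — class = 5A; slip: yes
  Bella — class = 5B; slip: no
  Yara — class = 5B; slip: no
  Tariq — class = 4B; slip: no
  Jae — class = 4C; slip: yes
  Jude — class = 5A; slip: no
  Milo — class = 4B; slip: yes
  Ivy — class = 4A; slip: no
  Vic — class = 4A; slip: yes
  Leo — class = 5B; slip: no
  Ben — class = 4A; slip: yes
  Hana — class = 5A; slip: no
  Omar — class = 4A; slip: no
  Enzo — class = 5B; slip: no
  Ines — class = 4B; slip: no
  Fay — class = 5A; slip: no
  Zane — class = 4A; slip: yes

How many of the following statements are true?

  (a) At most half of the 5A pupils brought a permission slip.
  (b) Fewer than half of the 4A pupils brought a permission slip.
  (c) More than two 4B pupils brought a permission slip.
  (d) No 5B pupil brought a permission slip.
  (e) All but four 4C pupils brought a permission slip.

1

(a) 5A: |A| = 8, |A ∩ B| = 4; needs |A ∩ B| ≤ |A ∖ B| — true.
(b) 4A: |A| = 7, |A ∩ B| = 4; needs |A ∩ B| < |A ∖ B| — false.
(c) 4B: |A| = 5, |A ∩ B| = 2; needs |A ∩ B| > 2 — false.
(d) 5B: |A| = 8, |A ∩ B| = 1; needs A ∩ B = ∅ (|A ∩ B| = 0) — false.
(e) 4C: |A| = 7, |A ∩ B| = 2; needs |A ∖ B| = 4 — false.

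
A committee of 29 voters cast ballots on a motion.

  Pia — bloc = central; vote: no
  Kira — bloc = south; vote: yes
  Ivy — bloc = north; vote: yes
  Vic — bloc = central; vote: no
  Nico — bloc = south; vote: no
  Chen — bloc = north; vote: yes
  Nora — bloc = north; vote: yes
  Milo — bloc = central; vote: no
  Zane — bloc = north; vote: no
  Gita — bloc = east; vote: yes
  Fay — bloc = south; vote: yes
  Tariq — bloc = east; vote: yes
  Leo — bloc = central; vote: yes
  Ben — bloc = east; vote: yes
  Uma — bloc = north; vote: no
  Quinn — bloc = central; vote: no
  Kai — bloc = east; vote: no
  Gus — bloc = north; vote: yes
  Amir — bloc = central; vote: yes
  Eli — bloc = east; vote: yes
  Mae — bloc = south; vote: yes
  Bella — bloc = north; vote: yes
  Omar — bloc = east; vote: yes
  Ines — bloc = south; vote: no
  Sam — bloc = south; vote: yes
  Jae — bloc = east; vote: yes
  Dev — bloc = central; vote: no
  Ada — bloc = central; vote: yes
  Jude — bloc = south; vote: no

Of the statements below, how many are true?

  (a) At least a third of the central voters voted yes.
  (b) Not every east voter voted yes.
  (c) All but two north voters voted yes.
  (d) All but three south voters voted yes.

(a) central: |A| = 8, |A ∩ B| = 3; needs |A ∩ B| / |A| ≥ 1/3 — true.
(b) east: |A| = 7, |A ∩ B| = 6; needs A ⊄ B (|A ∖ B| ≥ 1) — true.
(c) north: |A| = 7, |A ∩ B| = 5; needs |A ∖ B| = 2 — true.
(d) south: |A| = 7, |A ∩ B| = 4; needs |A ∖ B| = 3 — true.

4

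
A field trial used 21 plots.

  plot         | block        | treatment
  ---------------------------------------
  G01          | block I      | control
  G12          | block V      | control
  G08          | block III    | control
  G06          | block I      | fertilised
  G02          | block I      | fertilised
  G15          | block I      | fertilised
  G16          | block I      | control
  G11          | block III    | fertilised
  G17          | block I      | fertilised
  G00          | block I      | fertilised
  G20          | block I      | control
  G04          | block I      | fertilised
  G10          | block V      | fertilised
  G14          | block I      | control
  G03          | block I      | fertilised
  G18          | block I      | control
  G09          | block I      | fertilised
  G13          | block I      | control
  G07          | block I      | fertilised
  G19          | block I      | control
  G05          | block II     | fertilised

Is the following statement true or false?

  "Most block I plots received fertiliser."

True

'Most block I plots received fertiliser' holds iff |A ∩ B| > |A ∖ B|.
|A| = 16, |A ∩ B| = 9, |A ∖ B| = 7.
9 > 7, so the statement is true.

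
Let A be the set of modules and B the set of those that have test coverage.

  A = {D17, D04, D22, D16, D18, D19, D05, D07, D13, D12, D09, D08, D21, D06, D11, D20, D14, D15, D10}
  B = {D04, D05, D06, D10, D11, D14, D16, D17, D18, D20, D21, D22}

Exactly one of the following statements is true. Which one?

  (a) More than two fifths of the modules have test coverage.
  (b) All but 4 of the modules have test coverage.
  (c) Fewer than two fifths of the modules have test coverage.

|A| = 19, |A ∩ B| = 12, |A ∖ B| = 7.
(a) requires |A ∩ B| / |A| > 2/5: true.
(b) requires |A ∖ B| = 4: false.
(c) requires |A ∩ B| / |A| < 2/5: false.

(a)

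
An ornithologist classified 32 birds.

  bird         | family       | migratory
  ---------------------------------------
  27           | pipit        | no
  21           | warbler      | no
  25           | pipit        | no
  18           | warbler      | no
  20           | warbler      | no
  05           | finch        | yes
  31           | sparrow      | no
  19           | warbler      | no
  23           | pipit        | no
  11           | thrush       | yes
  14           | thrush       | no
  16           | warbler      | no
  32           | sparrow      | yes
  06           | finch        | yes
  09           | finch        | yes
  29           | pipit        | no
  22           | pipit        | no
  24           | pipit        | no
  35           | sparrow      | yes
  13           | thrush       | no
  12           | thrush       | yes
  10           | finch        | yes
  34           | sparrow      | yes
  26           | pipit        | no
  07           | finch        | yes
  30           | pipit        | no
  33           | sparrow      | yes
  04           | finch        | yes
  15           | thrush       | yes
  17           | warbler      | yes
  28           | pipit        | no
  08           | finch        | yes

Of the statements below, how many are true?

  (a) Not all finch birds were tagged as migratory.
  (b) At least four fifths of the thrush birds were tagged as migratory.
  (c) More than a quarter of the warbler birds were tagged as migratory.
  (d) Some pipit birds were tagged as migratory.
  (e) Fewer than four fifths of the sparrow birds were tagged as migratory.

(a) finch: |A| = 7, |A ∩ B| = 7; needs A ⊄ B (|A ∖ B| ≥ 1) — false.
(b) thrush: |A| = 5, |A ∩ B| = 3; needs |A ∩ B| / |A| ≥ 4/5 — false.
(c) warbler: |A| = 6, |A ∩ B| = 1; needs |A ∩ B| / |A| > 1/4 — false.
(d) pipit: |A| = 9, |A ∩ B| = 0; needs A ∩ B ≠ ∅ (|A ∩ B| ≥ 1) — false.
(e) sparrow: |A| = 5, |A ∩ B| = 4; needs |A ∩ B| / |A| < 4/5 — false.

0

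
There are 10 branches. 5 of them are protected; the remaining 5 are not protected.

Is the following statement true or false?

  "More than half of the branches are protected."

'More than half of the branches are protected' holds iff |A ∩ B| > |A ∖ B|.
|A| = 10, |A ∩ B| = 5, |A ∖ B| = 5.
5 = 5, so the statement is false.

False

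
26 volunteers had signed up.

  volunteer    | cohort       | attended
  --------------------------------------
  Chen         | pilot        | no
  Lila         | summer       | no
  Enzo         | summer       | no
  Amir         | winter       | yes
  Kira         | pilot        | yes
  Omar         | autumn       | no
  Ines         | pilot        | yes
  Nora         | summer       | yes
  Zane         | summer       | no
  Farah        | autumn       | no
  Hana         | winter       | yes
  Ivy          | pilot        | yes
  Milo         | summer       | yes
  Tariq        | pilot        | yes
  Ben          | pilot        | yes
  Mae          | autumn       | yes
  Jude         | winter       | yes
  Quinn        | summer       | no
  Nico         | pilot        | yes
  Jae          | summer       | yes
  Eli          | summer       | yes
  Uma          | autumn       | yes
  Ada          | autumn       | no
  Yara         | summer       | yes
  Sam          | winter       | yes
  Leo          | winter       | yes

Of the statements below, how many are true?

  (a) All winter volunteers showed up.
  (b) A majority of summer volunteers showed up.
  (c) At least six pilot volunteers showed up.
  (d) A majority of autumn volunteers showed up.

3

(a) winter: |A| = 5, |A ∩ B| = 5; needs A ⊆ B, i.e. every element of A is in B (|A ∖ B| = 0) — true.
(b) summer: |A| = 9, |A ∩ B| = 5; needs |A ∩ B| > |A ∖ B| — true.
(c) pilot: |A| = 7, |A ∩ B| = 6; needs |A ∩ B| ≥ 6 — true.
(d) autumn: |A| = 5, |A ∩ B| = 2; needs |A ∩ B| > |A ∖ B| — false.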